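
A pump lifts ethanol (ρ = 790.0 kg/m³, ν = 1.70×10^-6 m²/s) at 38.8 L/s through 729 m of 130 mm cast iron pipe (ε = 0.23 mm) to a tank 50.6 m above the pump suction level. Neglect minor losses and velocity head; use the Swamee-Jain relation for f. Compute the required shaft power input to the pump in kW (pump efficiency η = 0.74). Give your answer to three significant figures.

V = 4Q/(πD²) = 2.923 m/s; Re = 2.24×10^5; ε/D = 0.00177; f = 0.02371
h_f = f(L/D)V²/2g = 57.91 m
Total head H = z + h_f = 50.6 + 57.91 = 108.5 m
P_hyd = ρgQH = 790.0·9.81·0.0388·108.5 = 32.63 kW
P_shaft = P_hyd/η = 32.63/0.74 = 44.09 kW

P_shaft ≈ 44.1 kW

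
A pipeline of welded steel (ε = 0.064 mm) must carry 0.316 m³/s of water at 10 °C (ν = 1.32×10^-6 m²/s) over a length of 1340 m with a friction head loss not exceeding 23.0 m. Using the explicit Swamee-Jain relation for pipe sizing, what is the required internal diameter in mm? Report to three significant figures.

Swamee-Jain (Type III): D = 0.66·[ε^1.25·(LQ²/(gh_f))^4.75 + ν·Q^9.4·(L/(gh_f))^5.2]^0.04
LQ²/(gh_f) = 0.5930; L/(gh_f) = 5.939
Term 1 = ε^1.25·(…)^4.75 = 4.78×10^-7; Term 2 = ν·Q^9.4·(…)^5.2 = 2.76×10^-7
D = 0.66·(4.78×10^-7 + 2.76×10^-7)^0.04 = 0.3755 m = 376 mm
Check: V = 2.85 m/s, Re = 8.12×10^5, f = 0.01464, h_f = 21.7 m ≈ 23.0 m ✓

D ≈ 376 mm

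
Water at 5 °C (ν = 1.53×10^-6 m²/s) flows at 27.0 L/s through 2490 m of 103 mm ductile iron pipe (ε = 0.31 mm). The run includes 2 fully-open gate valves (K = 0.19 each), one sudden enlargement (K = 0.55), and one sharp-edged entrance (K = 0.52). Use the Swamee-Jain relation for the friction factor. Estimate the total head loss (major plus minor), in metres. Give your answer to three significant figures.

V = 4Q/(πD²) = 3.240 m/s; V²/2g = 0.5352 m
Re = 2.18×10^5, ε/D = 0.00301 → f = 0.02698 (Swamee-Jain)
Major: h_f = f(L/D)·V²/2g = 0.02698·24175·0.5352 = 349.0 m
Minor: ΣK = 1.45; h_m = ΣK·V²/2g = 0.7760 m
Total H_L = 349.0 + 0.7760 = 349.8 m

H_L ≈ 350 m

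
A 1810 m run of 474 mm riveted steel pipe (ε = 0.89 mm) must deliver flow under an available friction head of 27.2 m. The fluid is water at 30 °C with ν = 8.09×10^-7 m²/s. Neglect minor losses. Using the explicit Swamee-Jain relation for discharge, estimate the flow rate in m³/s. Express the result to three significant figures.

Q ≈ 0.433 m³/s

Swamee-Jain (Type II): Q = -0.965·√(gD⁵h_f/L)·ln[ε/(3.7D) + √(3.17ν²L/(gD³h_f))]
√(gD⁵h_f/L) = √(9.81·0.474⁵·27.2/1810) = 0.05939
ε/(3.7D) = 5.07×10^-4; √(3.17ν²L/(gD³h_f)) = 1.15×10^-5
Q = -0.965·0.05939·ln(5.190×10^-4) = 0.4335 m³/s
Check: V = 2.46 m/s, Re = 1.44×10^6, f = 0.02323, h_f = 27.3 m ≈ 27.2 m ✓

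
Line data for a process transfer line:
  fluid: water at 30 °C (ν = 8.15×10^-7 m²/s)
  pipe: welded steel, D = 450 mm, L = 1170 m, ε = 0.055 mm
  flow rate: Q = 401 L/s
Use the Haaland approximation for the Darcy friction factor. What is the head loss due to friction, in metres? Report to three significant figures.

V = 4Q/(πD²) = 4·0.401/(π·0.450²) = 2.521 m/s
Re = VD/ν = 2.521·0.450/8.15×10^-7 = 1.39×10^6 → turbulent
ε/D = 0.055/450 = 1.22×10^-4
Haaland: f = 0.01335
h_f = f(L/D)V²/(2g) = 0.01335·(1170/0.450)·2.521²/(2·9.81) = 11.25 m

h_f ≈ 11.2 m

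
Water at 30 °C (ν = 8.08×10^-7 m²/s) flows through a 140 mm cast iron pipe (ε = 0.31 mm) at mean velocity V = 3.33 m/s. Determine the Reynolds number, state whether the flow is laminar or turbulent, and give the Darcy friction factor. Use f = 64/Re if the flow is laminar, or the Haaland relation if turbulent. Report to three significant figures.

Re = VD/ν = 3.330·0.140/8.08×10^-7 = 5.77×10^5
Re > 4000 → turbulent; ε/D = 0.00221
Haaland: f = 0.02438

Re ≈ 5.77×10^5; turbulent; f ≈ 0.0244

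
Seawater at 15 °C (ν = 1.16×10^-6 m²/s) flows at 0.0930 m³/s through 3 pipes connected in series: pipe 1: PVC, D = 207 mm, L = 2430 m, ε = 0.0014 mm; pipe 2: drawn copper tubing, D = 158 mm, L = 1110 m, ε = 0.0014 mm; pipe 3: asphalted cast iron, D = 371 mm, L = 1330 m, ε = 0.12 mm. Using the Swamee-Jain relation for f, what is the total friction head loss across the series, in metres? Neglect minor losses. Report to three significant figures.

H ≈ 165 m

Pipe 1: V = 2.763 m/s, Re = 4.93×10^5, ε/D = 6.76×10^-6, f = 0.01323, h_1 = f(L/D)V²/2g = 60.46 m
Pipe 2: V = 4.743 m/s, Re = 6.46×10^5, ε/D = 8.86×10^-6, f = 0.01268, h_2 = f(L/D)V²/2g = 102.1 m
Pipe 3: V = 0.8603 m/s, Re = 2.75×10^5, ε/D = 3.23×10^-4, f = 0.01736, h_3 = f(L/D)V²/2g = 2.348 m
Series → Q common, losses add: H = Σh = 164.9 m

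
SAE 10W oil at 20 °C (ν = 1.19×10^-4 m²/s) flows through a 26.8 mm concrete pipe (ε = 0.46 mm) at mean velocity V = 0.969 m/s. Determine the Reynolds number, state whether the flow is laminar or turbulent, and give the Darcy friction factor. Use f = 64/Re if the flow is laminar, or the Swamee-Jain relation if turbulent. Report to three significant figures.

Re = VD/ν = 0.9690·0.0268/1.19×10^-4 = 218
Re < 2300 → laminar → f = 64/Re = 0.2933

Re ≈ 218; laminar; f = 64/Re ≈ 0.293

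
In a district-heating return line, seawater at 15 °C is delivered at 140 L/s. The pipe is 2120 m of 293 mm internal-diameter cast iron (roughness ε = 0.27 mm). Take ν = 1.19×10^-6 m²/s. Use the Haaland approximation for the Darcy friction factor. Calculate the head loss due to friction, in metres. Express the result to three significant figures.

V = 4Q/(πD²) = 4·0.140/(π·0.293²) = 2.076 m/s
Re = VD/ν = 2.076·0.293/1.19×10^-6 = 5.11×10^5 → turbulent
ε/D = 0.27/293 = 9.22×10^-4
Haaland: f = 0.01983
h_f = f(L/D)V²/(2g) = 0.01983·(2120/0.293)·2.076²/(2·9.81) = 31.53 m

h_f ≈ 31.5 m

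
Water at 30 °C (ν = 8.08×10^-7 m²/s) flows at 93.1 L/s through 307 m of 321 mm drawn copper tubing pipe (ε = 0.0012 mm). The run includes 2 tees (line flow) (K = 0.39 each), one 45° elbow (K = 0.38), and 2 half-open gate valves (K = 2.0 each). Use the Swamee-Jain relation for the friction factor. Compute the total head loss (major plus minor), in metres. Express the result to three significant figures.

H_L ≈ 1.21 m

V = 4Q/(πD²) = 1.150 m/s; V²/2g = 0.06745 m
Re = 4.57×10^5, ε/D = 3.74×10^-6 → f = 0.01336 (Swamee-Jain)
Major: h_f = f(L/D)·V²/2g = 0.01336·956.4·0.06745 = 0.8619 m
Minor: ΣK = 5.16; h_m = ΣK·V²/2g = 0.3481 m
Total H_L = 0.8619 + 0.3481 = 1.210 m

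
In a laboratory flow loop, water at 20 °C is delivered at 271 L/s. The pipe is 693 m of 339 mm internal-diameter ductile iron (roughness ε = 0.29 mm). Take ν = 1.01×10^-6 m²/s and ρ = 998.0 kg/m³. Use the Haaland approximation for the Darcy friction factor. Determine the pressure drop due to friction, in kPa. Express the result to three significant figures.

V = 4Q/(πD²) = 4·0.271/(π·0.339²) = 3.002 m/s
Re = VD/ν = 3.002·0.339/1.01×10^-6 = 1.01×10^6 → turbulent
ε/D = 0.29/339 = 8.55×10^-4
Haaland: f = 0.01924
h_f = f(L/D)V²/(2g) = 0.01924·(693/0.339)·3.002²/(2·9.81) = 18.08 m
Δp = ρg·h_f = 998.0·9.81·18.08 = 177.0 kPa

Δp ≈ 177 kPa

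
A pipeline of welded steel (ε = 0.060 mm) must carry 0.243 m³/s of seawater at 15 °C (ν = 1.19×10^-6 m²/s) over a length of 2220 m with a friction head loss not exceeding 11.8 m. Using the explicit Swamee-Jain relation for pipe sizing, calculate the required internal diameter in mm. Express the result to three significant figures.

D ≈ 427 mm

Swamee-Jain (Type III): D = 0.66·[ε^1.25·(LQ²/(gh_f))^4.75 + ν·Q^9.4·(L/(gh_f))^5.2]^0.04
LQ²/(gh_f) = 1.132; L/(gh_f) = 19.18
Term 1 = ε^1.25·(…)^4.75 = 9.53×10^-6; Term 2 = ν·Q^9.4·(…)^5.2 = 9.35×10^-6
D = 0.66·(9.53×10^-6 + 9.35×10^-6)^0.04 = 0.4272 m = 427 mm
Check: V = 1.70 m/s, Re = 6.09×10^5, f = 0.01464, h_f = 11.1 m ≈ 11.8 m ✓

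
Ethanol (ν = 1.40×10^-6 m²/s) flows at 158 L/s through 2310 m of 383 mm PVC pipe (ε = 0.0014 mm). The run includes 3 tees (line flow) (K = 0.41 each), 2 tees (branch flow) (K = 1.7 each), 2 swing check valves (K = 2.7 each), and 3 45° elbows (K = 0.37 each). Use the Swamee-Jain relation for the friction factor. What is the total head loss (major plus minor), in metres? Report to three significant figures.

H_L ≈ 9.07 m

V = 4Q/(πD²) = 1.371 m/s; V²/2g = 0.09586 m
Re = 3.75×10^5, ε/D = 3.66×10^-6 → f = 0.01384 (Swamee-Jain)
Major: h_f = f(L/D)·V²/2g = 0.01384·6031·0.09586 = 8.002 m
Minor: ΣK = 11.1; h_m = ΣK·V²/2g = 1.068 m
Total H_L = 8.002 + 1.068 = 9.069 m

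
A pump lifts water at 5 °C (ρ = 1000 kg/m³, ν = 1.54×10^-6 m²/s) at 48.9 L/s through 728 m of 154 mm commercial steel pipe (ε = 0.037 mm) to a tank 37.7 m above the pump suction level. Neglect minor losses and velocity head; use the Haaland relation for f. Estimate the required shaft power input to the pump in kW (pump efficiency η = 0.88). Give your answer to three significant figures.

V = 4Q/(πD²) = 2.625 m/s; Re = 2.63×10^5; ε/D = 2.40×10^-4; f = 0.01660
h_f = f(L/D)V²/2g = 27.57 m
Total head H = z + h_f = 37.7 + 27.57 = 65.27 m
P_hyd = ρgQH = 1000·9.81·0.0489·65.27 = 31.31 kW
P_shaft = P_hyd/η = 31.31/0.88 = 35.58 kW

P_shaft ≈ 35.6 kW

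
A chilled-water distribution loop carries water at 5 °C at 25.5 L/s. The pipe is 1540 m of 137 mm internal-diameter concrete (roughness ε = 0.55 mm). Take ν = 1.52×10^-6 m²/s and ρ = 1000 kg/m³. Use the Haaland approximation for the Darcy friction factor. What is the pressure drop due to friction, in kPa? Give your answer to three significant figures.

V = 4Q/(πD²) = 4·0.0255/(π·0.137²) = 1.730 m/s
Re = VD/ν = 1.730·0.137/1.52×10^-6 = 1.56×10^5 → turbulent
ε/D = 0.55/137 = 0.00401
Haaland: f = 0.02914
h_f = f(L/D)V²/(2g) = 0.02914·(1540/0.137)·1.730²/(2·9.81) = 49.95 m
Δp = ρg·h_f = 1000·9.81·49.95 = 490.0 kPa

Δp ≈ 490 kPa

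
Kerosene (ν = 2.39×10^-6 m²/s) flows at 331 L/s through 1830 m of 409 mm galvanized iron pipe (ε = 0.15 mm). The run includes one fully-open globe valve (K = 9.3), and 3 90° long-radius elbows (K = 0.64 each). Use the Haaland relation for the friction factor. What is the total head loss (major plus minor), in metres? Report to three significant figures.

H_L ≈ 28.0 m

V = 4Q/(πD²) = 2.519 m/s; V²/2g = 0.3235 m
Re = 4.31×10^5, ε/D = 3.67×10^-4 → f = 0.01681 (Haaland)
Major: h_f = f(L/D)·V²/2g = 0.01681·4474·0.3235 = 24.34 m
Minor: ΣK = 11.2; h_m = ΣK·V²/2g = 3.630 m
Total H_L = 24.34 + 3.630 = 27.97 m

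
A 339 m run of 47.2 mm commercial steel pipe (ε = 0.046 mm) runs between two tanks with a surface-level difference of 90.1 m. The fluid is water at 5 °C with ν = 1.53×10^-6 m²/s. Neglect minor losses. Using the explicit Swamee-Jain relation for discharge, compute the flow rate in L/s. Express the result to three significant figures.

Q ≈ 5.85 L/s

Swamee-Jain (Type II): Q = -0.965·√(gD⁵h_f/L)·ln[ε/(3.7D) + √(3.17ν²L/(gD³h_f))]
√(gD⁵h_f/L) = √(9.81·0.0472⁵·90.1/339) = 7.815×10^-4
ε/(3.7D) = 2.63×10^-4; √(3.17ν²L/(gD³h_f)) = 1.65×10^-4
Q = -0.965·7.815×10^-4·ln(4.279×10^-4) = 0.005850 m³/s
Check: V = 3.34 m/s, Re = 1.03×10^5, f = 0.02219, h_f = 90.8 m ≈ 90.1 m ✓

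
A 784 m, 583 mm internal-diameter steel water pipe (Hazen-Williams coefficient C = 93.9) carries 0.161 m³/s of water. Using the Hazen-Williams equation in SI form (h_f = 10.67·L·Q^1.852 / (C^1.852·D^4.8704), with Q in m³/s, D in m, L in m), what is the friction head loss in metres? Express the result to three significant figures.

h_f ≈ 0.874 m

h_f = 10.67·784·0.161^1.852 / (93.9^1.852·0.583^4.8704) = 0.8738 m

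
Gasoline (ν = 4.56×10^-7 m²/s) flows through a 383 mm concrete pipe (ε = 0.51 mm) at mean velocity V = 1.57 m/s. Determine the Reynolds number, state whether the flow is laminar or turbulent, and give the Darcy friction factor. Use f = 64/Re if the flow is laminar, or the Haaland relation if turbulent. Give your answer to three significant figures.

Re = VD/ν = 1.570·0.383/4.56×10^-7 = 1.32×10^6
Re > 4000 → turbulent; ε/D = 0.00133
Haaland: f = 0.02129

Re ≈ 1.32×10^6; turbulent; f ≈ 0.0213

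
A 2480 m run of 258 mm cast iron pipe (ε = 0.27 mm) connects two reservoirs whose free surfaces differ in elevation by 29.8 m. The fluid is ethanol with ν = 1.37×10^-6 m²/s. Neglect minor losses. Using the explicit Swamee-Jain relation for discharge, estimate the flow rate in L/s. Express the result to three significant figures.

Q ≈ 89.6 L/s

Swamee-Jain (Type II): Q = -0.965·√(gD⁵h_f/L)·ln[ε/(3.7D) + √(3.17ν²L/(gD³h_f))]
√(gD⁵h_f/L) = √(9.81·0.258⁵·29.8/2480) = 0.01161
ε/(3.7D) = 2.83×10^-4; √(3.17ν²L/(gD³h_f)) = 5.42×10^-5
Q = -0.965·0.01161·ln(3.371×10^-4) = 0.08956 m³/s
Check: V = 1.71 m/s, Re = 3.23×10^5, f = 0.02087, h_f = 30.0 m ≈ 29.8 m ✓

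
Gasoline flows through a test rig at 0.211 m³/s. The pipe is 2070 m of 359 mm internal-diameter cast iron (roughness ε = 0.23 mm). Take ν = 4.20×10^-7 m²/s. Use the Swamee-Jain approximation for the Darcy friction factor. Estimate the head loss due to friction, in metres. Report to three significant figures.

V = 4Q/(πD²) = 4·0.211/(π·0.359²) = 2.085 m/s
Re = VD/ν = 2.085·0.359/4.20×10^-7 = 1.78×10^6 → turbulent
ε/D = 0.23/359 = 6.41×10^-4
Swamee-Jain: f = 0.01798
h_f = f(L/D)V²/(2g) = 0.01798·(2070/0.359)·2.085²/(2·9.81) = 22.96 m

h_f ≈ 23.0 m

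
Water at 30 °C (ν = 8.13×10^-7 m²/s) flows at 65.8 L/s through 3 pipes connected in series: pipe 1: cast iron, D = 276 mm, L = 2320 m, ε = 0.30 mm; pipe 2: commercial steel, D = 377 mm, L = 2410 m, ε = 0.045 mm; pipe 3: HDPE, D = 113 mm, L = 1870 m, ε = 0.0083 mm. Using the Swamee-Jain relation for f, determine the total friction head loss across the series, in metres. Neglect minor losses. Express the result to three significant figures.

H ≈ 492 m

Pipe 1: V = 1.100 m/s, Re = 3.73×10^5, ε/D = 0.00109, f = 0.02092, h_1 = f(L/D)V²/2g = 10.84 m
Pipe 2: V = 0.5895 m/s, Re = 2.73×10^5, ε/D = 1.19×10^-4, f = 0.01581, h_2 = f(L/D)V²/2g = 1.790 m
Pipe 3: V = 6.561 m/s, Re = 9.12×10^5, ε/D = 7.35×10^-5, f = 0.01321, h_3 = f(L/D)V²/2g = 479.7 m
Series → Q common, losses add: H = Σh = 492.4 m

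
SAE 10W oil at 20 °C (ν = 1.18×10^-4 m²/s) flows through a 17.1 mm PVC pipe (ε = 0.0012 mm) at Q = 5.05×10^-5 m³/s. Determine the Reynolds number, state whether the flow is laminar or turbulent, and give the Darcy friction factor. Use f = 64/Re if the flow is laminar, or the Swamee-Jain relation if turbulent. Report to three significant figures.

Re ≈ 31.9; laminar; f = 64/Re ≈ 2.01

V = 4Q/(πD²) = 0.2199 m/s
Re = VD/ν = 0.2199·0.0171/1.18×10^-4 = 31.9
Re < 2300 → laminar → f = 64/Re = 2.008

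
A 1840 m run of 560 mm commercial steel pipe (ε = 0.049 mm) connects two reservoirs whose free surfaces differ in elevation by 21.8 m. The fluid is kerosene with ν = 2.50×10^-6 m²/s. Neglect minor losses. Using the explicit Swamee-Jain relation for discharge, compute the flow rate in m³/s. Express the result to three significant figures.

Swamee-Jain (Type II): Q = -0.965·√(gD⁵h_f/L)·ln[ε/(3.7D) + √(3.17ν²L/(gD³h_f))]
√(gD⁵h_f/L) = √(9.81·0.560⁵·21.8/1840) = 0.08001
ε/(3.7D) = 2.36×10^-5; √(3.17ν²L/(gD³h_f)) = 3.12×10^-5
Q = -0.965·0.08001·ln(5.480×10^-5) = 0.7575 m³/s
Check: V = 3.08 m/s, Re = 6.89×10^5, f = 0.01381, h_f = 21.9 m ≈ 21.8 m ✓

Q ≈ 0.758 m³/s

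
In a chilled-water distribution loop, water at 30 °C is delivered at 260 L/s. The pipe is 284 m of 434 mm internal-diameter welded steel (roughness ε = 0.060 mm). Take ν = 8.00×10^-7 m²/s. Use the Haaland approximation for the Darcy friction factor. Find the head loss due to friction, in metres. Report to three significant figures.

h_f ≈ 1.43 m

V = 4Q/(πD²) = 4·0.260/(π·0.434²) = 1.758 m/s
Re = VD/ν = 1.758·0.434/8.00×10^-7 = 9.53×10^5 → turbulent
ε/D = 0.060/434 = 1.38×10^-4
Haaland: f = 0.01390
h_f = f(L/D)V²/(2g) = 0.01390·(284/0.434)·1.758²/(2·9.81) = 1.432 m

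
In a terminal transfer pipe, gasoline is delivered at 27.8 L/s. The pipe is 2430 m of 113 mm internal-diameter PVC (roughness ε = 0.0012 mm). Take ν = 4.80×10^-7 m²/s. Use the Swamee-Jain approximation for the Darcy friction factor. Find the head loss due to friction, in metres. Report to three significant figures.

h_f ≈ 107 m

V = 4Q/(πD²) = 4·0.0278/(π·0.113²) = 2.772 m/s
Re = VD/ν = 2.772·0.113/4.80×10^-7 = 6.53×10^5 → turbulent
ε/D = 0.0012/113 = 1.06×10^-5
Swamee-Jain: f = 0.01269
h_f = f(L/D)V²/(2g) = 0.01269·(2430/0.113)·2.772²/(2·9.81) = 106.9 m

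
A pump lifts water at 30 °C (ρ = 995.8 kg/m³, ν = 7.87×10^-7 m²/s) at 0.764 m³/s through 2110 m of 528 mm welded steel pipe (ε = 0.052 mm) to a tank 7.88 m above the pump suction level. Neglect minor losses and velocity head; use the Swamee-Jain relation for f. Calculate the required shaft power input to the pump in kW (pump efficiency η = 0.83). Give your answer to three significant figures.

V = 4Q/(πD²) = 3.489 m/s; Re = 2.34×10^6; ε/D = 9.85×10^-5; f = 0.01275
h_f = f(L/D)V²/2g = 31.61 m
Total head H = z + h_f = 7.88 + 31.61 = 39.49 m
P_hyd = ρgQH = 995.8·9.81·0.764·39.49 = 294.7 kW
P_shaft = P_hyd/η = 294.7/0.83 = 355.1 kW

P_shaft ≈ 355 kW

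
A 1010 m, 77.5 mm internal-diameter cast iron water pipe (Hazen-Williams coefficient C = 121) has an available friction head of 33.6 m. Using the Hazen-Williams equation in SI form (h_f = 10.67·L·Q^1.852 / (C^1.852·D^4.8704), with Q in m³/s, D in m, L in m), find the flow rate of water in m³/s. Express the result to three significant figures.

Rearranging: Q = [h_f·C^1.852·D^4.8704 / (10.67·L)]^(1/1.852)
Q = [33.6·121^1.852·0.0775^4.8704 / (10.67·1010)]^0.540 = 0.006437 m³/s

Q ≈ 0.00644 m³/s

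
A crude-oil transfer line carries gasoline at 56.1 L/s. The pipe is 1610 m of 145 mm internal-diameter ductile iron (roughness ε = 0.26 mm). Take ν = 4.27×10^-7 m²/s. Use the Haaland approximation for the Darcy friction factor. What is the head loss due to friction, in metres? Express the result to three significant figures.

V = 4Q/(πD²) = 4·0.0561/(π·0.145²) = 3.397 m/s
Re = VD/ν = 3.397·0.145/4.27×10^-7 = 1.15×10^6 → turbulent
ε/D = 0.26/145 = 0.00179
Haaland: f = 0.02295
h_f = f(L/D)V²/(2g) = 0.02295·(1610/0.145)·3.397²/(2·9.81) = 149.9 m

h_f ≈ 150 m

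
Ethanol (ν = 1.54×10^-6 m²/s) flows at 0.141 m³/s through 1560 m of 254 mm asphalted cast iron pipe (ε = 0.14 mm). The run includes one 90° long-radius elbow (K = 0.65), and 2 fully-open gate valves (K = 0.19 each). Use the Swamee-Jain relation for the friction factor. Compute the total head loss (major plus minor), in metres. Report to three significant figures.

V = 4Q/(πD²) = 2.783 m/s; V²/2g = 0.3947 m
Re = 4.59×10^5, ε/D = 5.51×10^-4 → f = 0.01816 (Swamee-Jain)
Major: h_f = f(L/D)·V²/2g = 0.01816·6142·0.3947 = 44.03 m
Minor: ΣK = 1.03; h_m = ΣK·V²/2g = 0.4065 m
Total H_L = 44.03 + 0.4065 = 44.43 m

H_L ≈ 44.4 m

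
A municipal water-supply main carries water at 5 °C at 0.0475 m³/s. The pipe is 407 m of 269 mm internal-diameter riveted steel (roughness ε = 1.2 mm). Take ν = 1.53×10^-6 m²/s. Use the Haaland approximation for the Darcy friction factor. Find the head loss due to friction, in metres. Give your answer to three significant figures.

V = 4Q/(πD²) = 4·0.0475/(π·0.269²) = 0.8358 m/s
Re = VD/ν = 0.8358·0.269/1.53×10^-6 = 1.47×10^5 → turbulent
ε/D = 1.2/269 = 0.00446
Haaland: f = 0.03003
h_f = f(L/D)V²/(2g) = 0.03003·(407/0.269)·0.8358²/(2·9.81) = 1.618 m

h_f ≈ 1.62 m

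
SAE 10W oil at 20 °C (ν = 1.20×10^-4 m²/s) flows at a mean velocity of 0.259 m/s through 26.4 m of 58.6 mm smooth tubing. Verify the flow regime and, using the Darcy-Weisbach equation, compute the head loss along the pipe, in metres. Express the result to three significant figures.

h_f ≈ 0.779 m

Re = VD/ν = 0.259·0.05860/1.20×10^-4 = 126 → laminar (Re < 2300)
f = 64/Re = 0.5060
h_f = f(L/D)V²/(2g) = 0.5060·(26.4/0.05860)·0.259²/(2·9.81) = 0.7794 m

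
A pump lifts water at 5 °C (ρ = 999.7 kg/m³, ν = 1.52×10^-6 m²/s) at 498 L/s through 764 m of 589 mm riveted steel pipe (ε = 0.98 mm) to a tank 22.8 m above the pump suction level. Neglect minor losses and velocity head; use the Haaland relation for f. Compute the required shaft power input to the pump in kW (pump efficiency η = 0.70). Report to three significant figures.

V = 4Q/(πD²) = 1.828 m/s; Re = 7.08×10^5; ε/D = 0.00166; f = 0.02262
h_f = f(L/D)V²/2g = 4.996 m
Total head H = z + h_f = 22.8 + 4.996 = 27.80 m
P_hyd = ρgQH = 999.7·9.81·0.498·27.80 = 135.8 kW
P_shaft = P_hyd/η = 135.8/0.70 = 193.9 kW

P_shaft ≈ 194 kW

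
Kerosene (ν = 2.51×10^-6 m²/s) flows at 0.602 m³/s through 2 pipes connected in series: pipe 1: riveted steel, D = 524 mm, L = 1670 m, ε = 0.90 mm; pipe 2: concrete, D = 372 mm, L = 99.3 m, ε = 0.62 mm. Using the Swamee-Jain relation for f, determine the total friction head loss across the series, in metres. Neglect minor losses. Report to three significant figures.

Pipe 1: V = 2.792 m/s, Re = 5.83×10^5, ε/D = 0.00172, f = 0.02296, h_1 = f(L/D)V²/2g = 29.06 m
Pipe 2: V = 5.539 m/s, Re = 8.21×10^5, ε/D = 0.00167, f = 0.02267, h_2 = f(L/D)V²/2g = 9.462 m
Series → Q common, losses add: H = Σh = 38.52 m

H ≈ 38.5 m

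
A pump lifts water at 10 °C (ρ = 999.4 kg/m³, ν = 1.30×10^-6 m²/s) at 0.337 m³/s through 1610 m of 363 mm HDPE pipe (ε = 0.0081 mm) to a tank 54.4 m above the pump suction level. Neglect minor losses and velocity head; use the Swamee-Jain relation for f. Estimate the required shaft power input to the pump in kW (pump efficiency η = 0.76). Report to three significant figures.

P_shaft ≈ 365 kW

V = 4Q/(πD²) = 3.256 m/s; Re = 9.09×10^5; ε/D = 2.23×10^-5; f = 0.01229
h_f = f(L/D)V²/2g = 29.47 m
Total head H = z + h_f = 54.4 + 29.47 = 83.87 m
P_hyd = ρgQH = 999.4·9.81·0.337·83.87 = 277.1 kW
P_shaft = P_hyd/η = 277.1/0.76 = 364.6 kW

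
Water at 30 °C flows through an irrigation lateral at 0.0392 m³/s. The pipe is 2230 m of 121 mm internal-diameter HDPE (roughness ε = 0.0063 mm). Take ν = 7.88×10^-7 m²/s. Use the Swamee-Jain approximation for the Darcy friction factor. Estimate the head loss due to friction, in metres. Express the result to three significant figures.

V = 4Q/(πD²) = 4·0.0392/(π·0.121²) = 3.409 m/s
Re = VD/ν = 3.409·0.121/7.88×10^-7 = 5.23×10^5 → turbulent
ε/D = 0.0063/121 = 5.21×10^-5
Swamee-Jain: f = 0.01378
h_f = f(L/D)V²/(2g) = 0.01378·(2230/0.121)·3.409²/(2·9.81) = 150.4 m

h_f ≈ 150 m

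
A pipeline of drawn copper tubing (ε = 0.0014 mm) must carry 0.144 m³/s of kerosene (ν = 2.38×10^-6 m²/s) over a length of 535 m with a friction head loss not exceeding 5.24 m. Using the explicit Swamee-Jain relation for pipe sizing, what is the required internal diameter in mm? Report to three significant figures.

D ≈ 309 mm

Swamee-Jain (Type III): D = 0.66·[ε^1.25·(LQ²/(gh_f))^4.75 + ν·Q^9.4·(L/(gh_f))^5.2]^0.04
LQ²/(gh_f) = 0.2158; L/(gh_f) = 10.41
Term 1 = ε^1.25·(…)^4.75 = 3.31×10^-11; Term 2 = ν·Q^9.4·(…)^5.2 = 5.69×10^-9
D = 0.66·(3.31×10^-11 + 5.69×10^-9)^0.04 = 0.3089 m = 309 mm
Check: V = 1.92 m/s, Re = 2.49×10^5, f = 0.01493, h_f = 4.86 m ≈ 5.24 m ✓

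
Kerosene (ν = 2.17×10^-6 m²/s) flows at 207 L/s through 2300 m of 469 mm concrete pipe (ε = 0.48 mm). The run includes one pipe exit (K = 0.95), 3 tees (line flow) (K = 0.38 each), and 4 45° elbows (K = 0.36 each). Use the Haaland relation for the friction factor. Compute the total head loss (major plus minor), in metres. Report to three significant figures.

V = 4Q/(πD²) = 1.198 m/s; V²/2g = 0.07318 m
Re = 2.59×10^5, ε/D = 0.00102 → f = 0.02075 (Haaland)
Major: h_f = f(L/D)·V²/2g = 0.02075·4904·0.07318 = 7.445 m
Minor: ΣK = 3.53; h_m = ΣK·V²/2g = 0.2583 m
Total H_L = 7.445 + 0.2583 = 7.703 m

H_L ≈ 7.70 m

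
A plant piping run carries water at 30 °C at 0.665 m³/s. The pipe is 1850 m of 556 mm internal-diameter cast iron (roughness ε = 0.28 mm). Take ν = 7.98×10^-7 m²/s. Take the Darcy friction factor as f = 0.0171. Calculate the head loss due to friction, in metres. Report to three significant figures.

h_f ≈ 21.8 m

V = 4Q/(πD²) = 4·0.665/(π·0.556²) = 2.739 m/s
h_f = f(L/D)V²/(2g) = 0.01710·(1850/0.556)·2.739²/(2·9.81) = 21.75 m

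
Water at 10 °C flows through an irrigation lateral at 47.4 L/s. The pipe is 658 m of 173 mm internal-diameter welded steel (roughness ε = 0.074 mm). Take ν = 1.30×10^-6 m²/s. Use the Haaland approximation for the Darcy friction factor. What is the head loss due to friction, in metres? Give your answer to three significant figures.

h_f ≈ 14.0 m

V = 4Q/(πD²) = 4·0.0474/(π·0.173²) = 2.016 m/s
Re = VD/ν = 2.016·0.173/1.30×10^-6 = 2.68×10^5 → turbulent
ε/D = 0.074/173 = 4.28×10^-4
Haaland: f = 0.01779
h_f = f(L/D)V²/(2g) = 0.01779·(658/0.173)·2.016²/(2·9.81) = 14.02 m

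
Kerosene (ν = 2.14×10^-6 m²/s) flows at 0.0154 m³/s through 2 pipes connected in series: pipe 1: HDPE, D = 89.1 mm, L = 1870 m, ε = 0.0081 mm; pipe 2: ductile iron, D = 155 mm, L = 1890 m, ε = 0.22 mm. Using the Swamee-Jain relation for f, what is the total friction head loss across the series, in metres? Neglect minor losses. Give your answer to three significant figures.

Pipe 1: V = 2.470 m/s, Re = 1.03×10^5, ε/D = 9.09×10^-5, f = 0.01831, h_1 = f(L/D)V²/2g = 119.5 m
Pipe 2: V = 0.8161 m/s, Re = 5.91×10^4, ε/D = 0.00142, f = 0.02487, h_2 = f(L/D)V²/2g = 10.29 m
Series → Q common, losses add: H = Σh = 129.7 m

H ≈ 130 m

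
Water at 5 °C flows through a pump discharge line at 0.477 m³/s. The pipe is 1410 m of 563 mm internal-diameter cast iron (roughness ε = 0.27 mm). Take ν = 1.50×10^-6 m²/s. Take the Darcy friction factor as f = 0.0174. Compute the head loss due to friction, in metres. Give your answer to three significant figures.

h_f ≈ 8.15 m

V = 4Q/(πD²) = 4·0.477/(π·0.563²) = 1.916 m/s
h_f = f(L/D)V²/(2g) = 0.01740·(1410/0.563)·1.916²/(2·9.81) = 8.154 m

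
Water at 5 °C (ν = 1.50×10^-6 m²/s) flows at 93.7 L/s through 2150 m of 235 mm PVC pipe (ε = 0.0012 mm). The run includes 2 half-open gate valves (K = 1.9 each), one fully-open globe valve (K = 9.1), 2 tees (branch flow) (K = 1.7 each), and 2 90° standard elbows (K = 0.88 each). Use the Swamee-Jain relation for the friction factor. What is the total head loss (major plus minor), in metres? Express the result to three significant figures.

V = 4Q/(πD²) = 2.160 m/s; V²/2g = 0.2379 m
Re = 3.38×10^5, ε/D = 5.11×10^-6 → f = 0.01412 (Swamee-Jain)
Major: h_f = f(L/D)·V²/2g = 0.01412·9149·0.2379 = 30.73 m
Minor: ΣK = 18.1; h_m = ΣK·V²/2g = 4.296 m
Total H_L = 30.73 + 4.296 = 35.02 m

H_L ≈ 35.0 m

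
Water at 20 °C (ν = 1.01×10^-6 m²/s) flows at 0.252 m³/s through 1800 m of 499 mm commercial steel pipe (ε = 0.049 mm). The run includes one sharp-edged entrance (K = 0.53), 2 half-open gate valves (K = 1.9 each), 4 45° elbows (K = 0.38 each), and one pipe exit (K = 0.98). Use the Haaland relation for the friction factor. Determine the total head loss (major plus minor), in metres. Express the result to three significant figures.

H_L ≈ 4.81 m

V = 4Q/(πD²) = 1.289 m/s; V²/2g = 0.08463 m
Re = 6.37×10^5, ε/D = 9.82×10^-5 → f = 0.01387 (Haaland)
Major: h_f = f(L/D)·V²/2g = 0.01387·3607·0.08463 = 4.234 m
Minor: ΣK = 6.83; h_m = ΣK·V²/2g = 0.5780 m
Total H_L = 4.234 + 0.5780 = 4.812 m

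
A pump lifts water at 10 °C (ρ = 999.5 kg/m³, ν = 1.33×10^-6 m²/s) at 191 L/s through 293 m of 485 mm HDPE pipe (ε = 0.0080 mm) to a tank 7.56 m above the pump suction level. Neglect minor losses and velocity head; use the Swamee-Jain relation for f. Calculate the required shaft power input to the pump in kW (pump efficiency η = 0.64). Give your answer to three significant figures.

V = 4Q/(πD²) = 1.034 m/s; Re = 3.77×10^5; ε/D = 1.65×10^-5; f = 0.01400
h_f = f(L/D)V²/2g = 0.4607 m
Total head H = z + h_f = 7.56 + 0.4607 = 8.021 m
P_hyd = ρgQH = 999.5·9.81·0.191·8.021 = 15.02 kW
P_shaft = P_hyd/η = 15.02/0.64 = 23.47 kW

P_shaft ≈ 23.5 kW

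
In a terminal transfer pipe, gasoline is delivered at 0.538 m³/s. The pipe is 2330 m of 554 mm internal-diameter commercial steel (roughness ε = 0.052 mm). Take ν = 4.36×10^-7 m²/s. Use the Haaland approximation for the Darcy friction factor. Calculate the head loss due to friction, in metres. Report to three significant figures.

V = 4Q/(πD²) = 4·0.538/(π·0.554²) = 2.232 m/s
Re = VD/ν = 2.232·0.554/4.36×10^-7 = 2.84×10^6 → turbulent
ε/D = 0.052/554 = 9.39×10^-5
Haaland: f = 0.01242
h_f = f(L/D)V²/(2g) = 0.01242·(2330/0.554)·2.232²/(2·9.81) = 13.26 m

h_f ≈ 13.3 m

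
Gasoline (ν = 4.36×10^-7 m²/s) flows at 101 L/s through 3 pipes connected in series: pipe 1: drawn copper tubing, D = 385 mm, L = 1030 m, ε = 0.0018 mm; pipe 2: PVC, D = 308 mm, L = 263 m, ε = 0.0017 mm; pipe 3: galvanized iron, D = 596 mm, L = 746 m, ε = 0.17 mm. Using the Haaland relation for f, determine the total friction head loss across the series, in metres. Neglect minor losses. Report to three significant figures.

Pipe 1: V = 0.8676 m/s, Re = 7.66×10^5, ε/D = 4.68×10^-6, f = 0.01219, h_1 = f(L/D)V²/2g = 1.251 m
Pipe 2: V = 1.356 m/s, Re = 9.58×10^5, ε/D = 5.52×10^-6, f = 0.01176, h_2 = f(L/D)V²/2g = 0.9408 m
Pipe 3: V = 0.3620 m/s, Re = 4.95×10^5, ε/D = 2.85×10^-4, f = 0.01605, h_3 = f(L/D)V²/2g = 0.1342 m
Series → Q common, losses add: H = Σh = 2.326 m

H ≈ 2.33 m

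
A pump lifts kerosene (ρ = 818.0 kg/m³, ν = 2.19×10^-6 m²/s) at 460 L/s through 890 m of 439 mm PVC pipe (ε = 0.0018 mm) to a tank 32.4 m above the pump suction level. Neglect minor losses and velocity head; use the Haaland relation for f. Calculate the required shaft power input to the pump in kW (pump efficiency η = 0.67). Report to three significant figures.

P_shaft ≈ 245 kW

V = 4Q/(πD²) = 3.039 m/s; Re = 6.09×10^5; ε/D = 4.10×10^-6; f = 0.01266
h_f = f(L/D)V²/2g = 12.09 m
Total head H = z + h_f = 32.4 + 12.09 = 44.49 m
P_hyd = ρgQH = 818.0·9.81·0.460·44.49 = 164.2 kW
P_shaft = P_hyd/η = 164.2/0.67 = 245.1 kW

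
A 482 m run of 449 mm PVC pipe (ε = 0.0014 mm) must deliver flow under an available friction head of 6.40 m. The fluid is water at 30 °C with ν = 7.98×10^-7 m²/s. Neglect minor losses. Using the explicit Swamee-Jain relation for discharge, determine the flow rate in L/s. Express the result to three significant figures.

Swamee-Jain (Type II): Q = -0.965·√(gD⁵h_f/L)·ln[ε/(3.7D) + √(3.17ν²L/(gD³h_f))]
√(gD⁵h_f/L) = √(9.81·0.449⁵·6.40/482) = 0.04875
ε/(3.7D) = 8.43×10^-7; √(3.17ν²L/(gD³h_f)) = 1.31×10^-5
Q = -0.965·0.04875·ln(1.393×10^-5) = 0.5261 m³/s
Check: V = 3.32 m/s, Re = 1.87×10^6, f = 0.01059, h_f = 6.40 m ≈ 6.40 m ✓

Q ≈ 526 L/s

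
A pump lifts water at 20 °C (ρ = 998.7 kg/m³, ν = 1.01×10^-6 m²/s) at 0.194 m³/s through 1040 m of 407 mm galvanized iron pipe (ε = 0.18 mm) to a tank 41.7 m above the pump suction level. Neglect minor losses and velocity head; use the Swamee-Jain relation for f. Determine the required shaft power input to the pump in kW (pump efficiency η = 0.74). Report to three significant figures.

P_shaft ≈ 120 kW

V = 4Q/(πD²) = 1.491 m/s; Re = 6.01×10^5; ε/D = 4.42×10^-4; f = 0.01724
h_f = f(L/D)V²/2g = 4.993 m
Total head H = z + h_f = 41.7 + 4.993 = 46.69 m
P_hyd = ρgQH = 998.7·9.81·0.194·46.69 = 88.75 kW
P_shaft = P_hyd/η = 88.75/0.74 = 119.9 kW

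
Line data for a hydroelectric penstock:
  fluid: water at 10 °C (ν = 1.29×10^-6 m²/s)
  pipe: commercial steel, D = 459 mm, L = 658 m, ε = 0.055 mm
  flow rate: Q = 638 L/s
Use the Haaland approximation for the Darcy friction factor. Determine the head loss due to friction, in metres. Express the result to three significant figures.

h_f ≈ 14.5 m

V = 4Q/(πD²) = 4·0.638/(π·0.459²) = 3.856 m/s
Re = VD/ν = 3.856·0.459/1.29×10^-6 = 1.37×10^6 → turbulent
ε/D = 0.055/459 = 1.20×10^-4
Haaland: f = 0.01333
h_f = f(L/D)V²/(2g) = 0.01333·(658/0.459)·3.856²/(2·9.81) = 14.48 m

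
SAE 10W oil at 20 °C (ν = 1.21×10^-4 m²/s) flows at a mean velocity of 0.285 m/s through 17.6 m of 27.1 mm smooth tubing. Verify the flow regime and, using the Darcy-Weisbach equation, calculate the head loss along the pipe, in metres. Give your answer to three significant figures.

h_f ≈ 2.70 m

Re = VD/ν = 0.285·0.02710/1.21×10^-4 = 63.8 → laminar (Re < 2300)
f = 64/Re = 1.003
h_f = f(L/D)V²/(2g) = 1.003·(17.6/0.02710)·0.285²/(2·9.81) = 2.696 m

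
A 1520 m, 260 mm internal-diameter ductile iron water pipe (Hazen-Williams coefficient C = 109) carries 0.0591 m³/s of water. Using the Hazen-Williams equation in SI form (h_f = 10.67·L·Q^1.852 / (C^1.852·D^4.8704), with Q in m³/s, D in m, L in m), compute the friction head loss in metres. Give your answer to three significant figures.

h_f = 10.67·1520·0.0591^1.852 / (109^1.852·0.260^4.8704) = 10.26 m

h_f ≈ 10.3 m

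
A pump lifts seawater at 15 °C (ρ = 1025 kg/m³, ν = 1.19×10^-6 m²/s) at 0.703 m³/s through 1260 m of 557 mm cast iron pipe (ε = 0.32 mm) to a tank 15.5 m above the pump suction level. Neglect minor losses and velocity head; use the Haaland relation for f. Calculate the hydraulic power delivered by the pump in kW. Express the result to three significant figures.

P_hyd ≈ 229 kW

V = 4Q/(πD²) = 2.885 m/s; Re = 1.35×10^6; ε/D = 5.75×10^-4; f = 0.01756
h_f = f(L/D)V²/2g = 16.86 m
Total head H = z + h_f = 15.5 + 16.86 = 32.36 m
P_hyd = ρgQH = 1025·9.81·0.703·32.36 = 228.7 kW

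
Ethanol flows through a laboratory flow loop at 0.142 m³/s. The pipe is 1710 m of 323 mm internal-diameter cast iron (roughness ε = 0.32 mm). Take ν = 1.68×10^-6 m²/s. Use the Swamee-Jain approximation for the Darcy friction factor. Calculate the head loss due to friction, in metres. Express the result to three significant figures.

h_f ≈ 16.7 m

V = 4Q/(πD²) = 4·0.142/(π·0.323²) = 1.733 m/s
Re = VD/ν = 1.733·0.323/1.68×10^-6 = 3.33×10^5 → turbulent
ε/D = 0.32/323 = 9.91×10^-4
Swamee-Jain: f = 0.02061
h_f = f(L/D)V²/(2g) = 0.02061·(1710/0.323)·1.733²/(2·9.81) = 16.70 m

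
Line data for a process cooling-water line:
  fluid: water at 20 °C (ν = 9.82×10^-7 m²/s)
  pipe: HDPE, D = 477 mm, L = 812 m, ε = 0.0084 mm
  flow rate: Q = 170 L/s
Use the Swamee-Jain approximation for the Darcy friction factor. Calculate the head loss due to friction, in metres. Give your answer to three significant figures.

V = 4Q/(πD²) = 4·0.170/(π·0.477²) = 0.9513 m/s
Re = VD/ν = 0.9513·0.477/9.82×10^-7 = 4.62×10^5 → turbulent
ε/D = 0.0084/477 = 1.76×10^-5
Swamee-Jain: f = 0.01354
h_f = f(L/D)V²/(2g) = 0.01354·(812/0.477)·0.9513²/(2·9.81) = 1.063 m

h_f ≈ 1.06 m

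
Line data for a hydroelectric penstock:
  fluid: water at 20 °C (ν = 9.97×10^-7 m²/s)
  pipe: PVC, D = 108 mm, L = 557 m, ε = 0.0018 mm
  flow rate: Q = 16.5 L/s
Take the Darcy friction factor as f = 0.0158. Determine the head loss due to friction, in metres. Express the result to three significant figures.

V = 4Q/(πD²) = 4·0.0165/(π·0.108²) = 1.801 m/s
h_f = f(L/D)V²/(2g) = 0.01580·(557/0.108)·1.801²/(2·9.81) = 13.47 m

h_f ≈ 13.5 m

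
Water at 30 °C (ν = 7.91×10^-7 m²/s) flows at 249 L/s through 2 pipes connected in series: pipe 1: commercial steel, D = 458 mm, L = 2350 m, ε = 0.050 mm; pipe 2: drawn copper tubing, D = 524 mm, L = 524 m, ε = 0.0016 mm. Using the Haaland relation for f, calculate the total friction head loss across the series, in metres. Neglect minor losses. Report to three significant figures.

H ≈ 8.95 m

Pipe 1: V = 1.511 m/s, Re = 8.75×10^5, ε/D = 1.09×10^-4, f = 0.01360, h_1 = f(L/D)V²/2g = 8.127 m
Pipe 2: V = 1.155 m/s, Re = 7.65×10^5, ε/D = 3.05×10^-6, f = 0.01217, h_2 = f(L/D)V²/2g = 0.8268 m
Series → Q common, losses add: H = Σh = 8.954 m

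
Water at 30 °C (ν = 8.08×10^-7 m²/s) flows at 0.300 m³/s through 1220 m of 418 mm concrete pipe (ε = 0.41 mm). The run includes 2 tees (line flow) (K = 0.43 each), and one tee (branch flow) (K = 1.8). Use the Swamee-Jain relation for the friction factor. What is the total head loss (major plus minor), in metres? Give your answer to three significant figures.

V = 4Q/(πD²) = 2.186 m/s; V²/2g = 0.2436 m
Re = 1.13×10^6, ε/D = 9.81×10^-4 → f = 0.01990 (Swamee-Jain)
Major: h_f = f(L/D)·V²/2g = 0.01990·2919·0.2436 = 14.15 m
Minor: ΣK = 2.66; h_m = ΣK·V²/2g = 0.6479 m
Total H_L = 14.15 + 0.6479 = 14.80 m

H_L ≈ 14.8 m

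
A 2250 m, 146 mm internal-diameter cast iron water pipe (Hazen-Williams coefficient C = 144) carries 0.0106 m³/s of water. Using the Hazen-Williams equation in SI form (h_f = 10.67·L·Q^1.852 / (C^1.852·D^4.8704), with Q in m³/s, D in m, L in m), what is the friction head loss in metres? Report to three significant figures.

h_f = 10.67·2250·0.0106^1.852 / (144^1.852·0.146^4.8704) = 6.250 m

h_f ≈ 6.25 m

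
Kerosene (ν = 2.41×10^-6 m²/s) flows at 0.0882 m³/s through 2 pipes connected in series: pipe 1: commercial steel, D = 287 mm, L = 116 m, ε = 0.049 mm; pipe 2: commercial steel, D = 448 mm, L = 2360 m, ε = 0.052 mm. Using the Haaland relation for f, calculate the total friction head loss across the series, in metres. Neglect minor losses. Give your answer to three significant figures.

Pipe 1: V = 1.363 m/s, Re = 1.62×10^5, ε/D = 1.71×10^-4, f = 0.01719, h_1 = f(L/D)V²/2g = 0.6582 m
Pipe 2: V = 0.5595 m/s, Re = 1.04×10^5, ε/D = 1.16×10^-4, f = 0.01821, h_2 = f(L/D)V²/2g = 1.531 m
Series → Q common, losses add: H = Σh = 2.189 m

H ≈ 2.19 m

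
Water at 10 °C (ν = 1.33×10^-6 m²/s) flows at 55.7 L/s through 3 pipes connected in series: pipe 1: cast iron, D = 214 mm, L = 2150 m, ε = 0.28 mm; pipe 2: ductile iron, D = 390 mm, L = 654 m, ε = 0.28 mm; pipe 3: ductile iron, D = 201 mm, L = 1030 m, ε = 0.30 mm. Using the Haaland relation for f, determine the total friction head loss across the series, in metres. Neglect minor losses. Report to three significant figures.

Pipe 1: V = 1.549 m/s, Re = 2.49×10^5, ε/D = 0.00131, f = 0.02187, h_1 = f(L/D)V²/2g = 26.86 m
Pipe 2: V = 0.4663 m/s, Re = 1.37×10^5, ε/D = 7.18×10^-4, f = 0.02030, h_2 = f(L/D)V²/2g = 0.3773 m
Pipe 3: V = 1.755 m/s, Re = 2.65×10^5, ε/D = 0.00149, f = 0.02247, h_3 = f(L/D)V²/2g = 18.08 m
Series → Q common, losses add: H = Σh = 45.32 m

H ≈ 45.3 m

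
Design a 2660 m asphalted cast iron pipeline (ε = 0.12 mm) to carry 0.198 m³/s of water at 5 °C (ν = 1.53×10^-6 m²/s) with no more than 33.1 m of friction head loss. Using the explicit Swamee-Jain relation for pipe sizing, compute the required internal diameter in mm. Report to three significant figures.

D ≈ 343 mm

Swamee-Jain (Type III): D = 0.66·[ε^1.25·(LQ²/(gh_f))^4.75 + ν·Q^9.4·(L/(gh_f))^5.2]^0.04
LQ²/(gh_f) = 0.3212; L/(gh_f) = 8.192
Term 1 = ε^1.25·(…)^4.75 = 5.70×10^-8; Term 2 = ν·Q^9.4·(…)^5.2 = 2.10×10^-8
D = 0.66·(5.70×10^-8 + 2.10×10^-8)^0.04 = 0.3430 m = 343 mm
Check: V = 2.14 m/s, Re = 4.80×10^5, f = 0.01680, h_f = 30.5 m ≈ 33.1 m ✓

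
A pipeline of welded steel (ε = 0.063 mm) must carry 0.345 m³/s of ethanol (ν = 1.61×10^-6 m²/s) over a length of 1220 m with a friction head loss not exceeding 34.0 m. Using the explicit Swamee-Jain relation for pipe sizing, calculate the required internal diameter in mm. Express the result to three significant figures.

D ≈ 354 mm

Swamee-Jain (Type III): D = 0.66·[ε^1.25·(LQ²/(gh_f))^4.75 + ν·Q^9.4·(L/(gh_f))^5.2]^0.04
LQ²/(gh_f) = 0.4354; L/(gh_f) = 3.658
Term 1 = ε^1.25·(…)^4.75 = 1.08×10^-7; Term 2 = ν·Q^9.4·(…)^5.2 = 6.18×10^-8
D = 0.66·(1.08×10^-7 + 6.18×10^-8)^0.04 = 0.3538 m = 354 mm
Check: V = 3.51 m/s, Re = 7.71×10^5, f = 0.01477, h_f = 32.0 m ≈ 34.0 m ✓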